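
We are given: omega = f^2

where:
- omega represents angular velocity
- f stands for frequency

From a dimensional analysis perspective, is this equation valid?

No

omega (angular velocity) has dimensions [T^-1].
f (frequency) has dimensions [T^-1].

Left side: [T^-1]
Right side: [T^-2]

The two sides have different dimensions, so the equation is NOT dimensionally consistent.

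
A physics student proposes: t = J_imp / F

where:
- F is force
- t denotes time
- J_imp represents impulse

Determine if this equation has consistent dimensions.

Yes

F (force) has dimensions [L M T^-2].
t (time) has dimensions [T].
J_imp (impulse) has dimensions [L M T^-1].

Left side: [T]
Right side: [T]

Both sides have the same dimensions, so the equation is dimensionally consistent.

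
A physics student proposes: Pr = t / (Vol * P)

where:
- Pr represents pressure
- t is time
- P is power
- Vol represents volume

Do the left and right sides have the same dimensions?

No

Pr (pressure) has dimensions [L^-1 M T^-2].
t (time) has dimensions [T].
P (power) has dimensions [L^2 M T^-3].
Vol (volume) has dimensions [L^3].

Left side: [L^-1 M T^-2]
Right side: [L^-5 M^-1 T^4]

The two sides have different dimensions, so the equation is NOT dimensionally consistent.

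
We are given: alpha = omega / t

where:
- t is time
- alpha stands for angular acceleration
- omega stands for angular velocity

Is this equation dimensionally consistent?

Yes

t (time) has dimensions [T].
alpha (angular acceleration) has dimensions [T^-2].
omega (angular velocity) has dimensions [T^-1].

Left side: [T^-2]
Right side: [T^-2]

Both sides have the same dimensions, so the equation is dimensionally consistent.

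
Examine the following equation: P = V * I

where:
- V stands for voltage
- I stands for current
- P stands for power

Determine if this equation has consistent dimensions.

Yes

V (voltage) has dimensions [I^-1 L^2 M T^-3].
I (current) has dimensions [I].
P (power) has dimensions [L^2 M T^-3].

Left side: [L^2 M T^-3]
Right side: [L^2 M T^-3]

Both sides have the same dimensions, so the equation is dimensionally consistent.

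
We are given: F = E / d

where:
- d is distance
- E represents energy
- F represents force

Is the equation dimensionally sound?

Yes

d (distance) has dimensions [L].
E (energy) has dimensions [L^2 M T^-2].
F (force) has dimensions [L M T^-2].

Left side: [L M T^-2]
Right side: [L M T^-2]

Both sides have the same dimensions, so the equation is dimensionally consistent.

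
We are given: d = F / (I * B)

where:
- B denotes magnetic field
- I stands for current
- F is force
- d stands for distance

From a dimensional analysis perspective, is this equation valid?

Yes

B (magnetic field) has dimensions [I^-1 M T^-2].
I (current) has dimensions [I].
F (force) has dimensions [L M T^-2].
d (distance) has dimensions [L].

Left side: [L]
Right side: [L]

Both sides have the same dimensions, so the equation is dimensionally consistent.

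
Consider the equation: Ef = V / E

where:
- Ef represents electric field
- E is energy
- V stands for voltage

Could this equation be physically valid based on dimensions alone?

No

Ef (electric field) has dimensions [I^-1 L M T^-3].
E (energy) has dimensions [L^2 M T^-2].
V (voltage) has dimensions [I^-1 L^2 M T^-3].

Left side: [I^-1 L M T^-3]
Right side: [I^-1 T^-1]

The two sides have different dimensions, so the equation is NOT dimensionally consistent.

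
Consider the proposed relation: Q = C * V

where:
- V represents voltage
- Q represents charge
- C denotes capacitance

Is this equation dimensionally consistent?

Yes

V (voltage) has dimensions [I^-1 L^2 M T^-3].
Q (charge) has dimensions [I T].
C (capacitance) has dimensions [I^2 L^-2 M^-1 T^4].

Left side: [I T]
Right side: [I T]

Both sides have the same dimensions, so the equation is dimensionally consistent.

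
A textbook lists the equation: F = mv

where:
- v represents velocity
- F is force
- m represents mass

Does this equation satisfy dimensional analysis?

No

v (velocity) has dimensions [L T^-1].
F (force) has dimensions [L M T^-2].
m (mass) has dimensions [M].

Left side: [L M T^-2]
Right side: [L M T^-1]

The two sides have different dimensions, so the equation is NOT dimensionally consistent.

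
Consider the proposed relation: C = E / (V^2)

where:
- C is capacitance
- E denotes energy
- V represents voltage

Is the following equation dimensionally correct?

Yes

C (capacitance) has dimensions [I^2 L^-2 M^-1 T^4].
E (energy) has dimensions [L^2 M T^-2].
V (voltage) has dimensions [I^-1 L^2 M T^-3].

Left side: [I^2 L^-2 M^-1 T^4]
Right side: [I^2 L^-2 M^-1 T^4]

Both sides have the same dimensions, so the equation is dimensionally consistent.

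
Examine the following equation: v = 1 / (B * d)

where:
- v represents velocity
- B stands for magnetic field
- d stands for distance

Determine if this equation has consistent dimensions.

No

v (velocity) has dimensions [L T^-1].
B (magnetic field) has dimensions [I^-1 M T^-2].
d (distance) has dimensions [L].

Left side: [L T^-1]
Right side: [I L^-1 M^-1 T^2]

The two sides have different dimensions, so the equation is NOT dimensionally consistent.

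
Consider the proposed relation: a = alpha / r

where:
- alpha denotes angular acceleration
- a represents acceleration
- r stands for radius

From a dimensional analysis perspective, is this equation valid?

No

alpha (angular acceleration) has dimensions [T^-2].
a (acceleration) has dimensions [L T^-2].
r (radius) has dimensions [L].

Left side: [L T^-2]
Right side: [L^-1 T^-2]

The two sides have different dimensions, so the equation is NOT dimensionally consistent.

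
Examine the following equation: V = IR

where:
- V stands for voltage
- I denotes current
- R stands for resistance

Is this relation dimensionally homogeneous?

Yes

V (voltage) has dimensions [I^-1 L^2 M T^-3].
I (current) has dimensions [I].
R (resistance) has dimensions [I^-2 L^2 M T^-3].

Left side: [I^-1 L^2 M T^-3]
Right side: [I^-1 L^2 M T^-3]

Both sides have the same dimensions, so the equation is dimensionally consistent.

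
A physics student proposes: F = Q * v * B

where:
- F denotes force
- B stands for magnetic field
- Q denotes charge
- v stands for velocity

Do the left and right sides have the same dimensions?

Yes

F (force) has dimensions [L M T^-2].
B (magnetic field) has dimensions [I^-1 M T^-2].
Q (charge) has dimensions [I T].
v (velocity) has dimensions [L T^-1].

Left side: [L M T^-2]
Right side: [L M T^-2]

Both sides have the same dimensions, so the equation is dimensionally consistent.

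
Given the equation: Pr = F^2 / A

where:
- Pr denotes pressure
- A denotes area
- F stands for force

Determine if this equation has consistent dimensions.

No

Pr (pressure) has dimensions [L^-1 M T^-2].
A (area) has dimensions [L^2].
F (force) has dimensions [L M T^-2].

Left side: [L^-1 M T^-2]
Right side: [M^2 T^-4]

The two sides have different dimensions, so the equation is NOT dimensionally consistent.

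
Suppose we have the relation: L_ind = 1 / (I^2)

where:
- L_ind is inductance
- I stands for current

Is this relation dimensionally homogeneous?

No

L_ind (inductance) has dimensions [I^-2 L^2 M T^-2].
I (current) has dimensions [I].

Left side: [I^-2 L^2 M T^-2]
Right side: [I^-2]

The two sides have different dimensions, so the equation is NOT dimensionally consistent.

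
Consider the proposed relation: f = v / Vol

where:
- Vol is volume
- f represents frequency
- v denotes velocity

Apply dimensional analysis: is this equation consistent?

No

Vol (volume) has dimensions [L^3].
f (frequency) has dimensions [T^-1].
v (velocity) has dimensions [L T^-1].

Left side: [T^-1]
Right side: [L^-2 T^-1]

The two sides have different dimensions, so the equation is NOT dimensionally consistent.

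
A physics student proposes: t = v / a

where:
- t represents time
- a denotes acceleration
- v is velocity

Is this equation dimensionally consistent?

Yes

t (time) has dimensions [T].
a (acceleration) has dimensions [L T^-2].
v (velocity) has dimensions [L T^-1].

Left side: [T]
Right side: [T]

Both sides have the same dimensions, so the equation is dimensionally consistent.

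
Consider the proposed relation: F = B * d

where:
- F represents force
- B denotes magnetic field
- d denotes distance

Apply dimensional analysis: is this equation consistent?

No

F (force) has dimensions [L M T^-2].
B (magnetic field) has dimensions [I^-1 M T^-2].
d (distance) has dimensions [L].

Left side: [L M T^-2]
Right side: [I^-1 L M T^-2]

The two sides have different dimensions, so the equation is NOT dimensionally consistent.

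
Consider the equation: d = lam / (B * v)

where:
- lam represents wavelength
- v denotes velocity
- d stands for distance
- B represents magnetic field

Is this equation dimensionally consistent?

No

lam (wavelength) has dimensions [L].
v (velocity) has dimensions [L T^-1].
d (distance) has dimensions [L].
B (magnetic field) has dimensions [I^-1 M T^-2].

Left side: [L]
Right side: [I M^-1 T^3]

The two sides have different dimensions, so the equation is NOT dimensionally consistent.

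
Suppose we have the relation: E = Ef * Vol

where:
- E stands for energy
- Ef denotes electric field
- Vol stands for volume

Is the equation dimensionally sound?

No

E (energy) has dimensions [L^2 M T^-2].
Ef (electric field) has dimensions [I^-1 L M T^-3].
Vol (volume) has dimensions [L^3].

Left side: [L^2 M T^-2]
Right side: [I^-1 L^4 M T^-3]

The two sides have different dimensions, so the equation is NOT dimensionally consistent.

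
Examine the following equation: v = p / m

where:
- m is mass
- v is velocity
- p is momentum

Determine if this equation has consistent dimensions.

Yes

m (mass) has dimensions [M].
v (velocity) has dimensions [L T^-1].
p (momentum) has dimensions [L M T^-1].

Left side: [L T^-1]
Right side: [L T^-1]

Both sides have the same dimensions, so the equation is dimensionally consistent.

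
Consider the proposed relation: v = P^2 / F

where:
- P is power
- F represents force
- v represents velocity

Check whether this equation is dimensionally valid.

No

P (power) has dimensions [L^2 M T^-3].
F (force) has dimensions [L M T^-2].
v (velocity) has dimensions [L T^-1].

Left side: [L T^-1]
Right side: [L^3 M T^-4]

The two sides have different dimensions, so the equation is NOT dimensionally consistent.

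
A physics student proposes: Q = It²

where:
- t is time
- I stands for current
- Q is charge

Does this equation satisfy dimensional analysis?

No

t (time) has dimensions [T].
I (current) has dimensions [I].
Q (charge) has dimensions [I T].

Left side: [I T]
Right side: [I T^2]

The two sides have different dimensions, so the equation is NOT dimensionally consistent.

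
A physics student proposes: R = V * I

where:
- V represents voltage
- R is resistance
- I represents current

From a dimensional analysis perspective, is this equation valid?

No

V (voltage) has dimensions [I^-1 L^2 M T^-3].
R (resistance) has dimensions [I^-2 L^2 M T^-3].
I (current) has dimensions [I].

Left side: [I^-2 L^2 M T^-3]
Right side: [L^2 M T^-3]

The two sides have different dimensions, so the equation is NOT dimensionally consistent.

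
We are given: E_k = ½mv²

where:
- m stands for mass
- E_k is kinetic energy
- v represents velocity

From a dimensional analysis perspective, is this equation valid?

Yes

m (mass) has dimensions [M].
E_k (kinetic energy) has dimensions [L^2 M T^-2].
v (velocity) has dimensions [L T^-1].

Left side: [L^2 M T^-2]
Right side: [L^2 M T^-2]

Both sides have the same dimensions, so the equation is dimensionally consistent.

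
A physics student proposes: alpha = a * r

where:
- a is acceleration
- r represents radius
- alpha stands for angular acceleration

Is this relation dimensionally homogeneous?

No

a (acceleration) has dimensions [L T^-2].
r (radius) has dimensions [L].
alpha (angular acceleration) has dimensions [T^-2].

Left side: [T^-2]
Right side: [L^2 T^-2]

The two sides have different dimensions, so the equation is NOT dimensionally consistent.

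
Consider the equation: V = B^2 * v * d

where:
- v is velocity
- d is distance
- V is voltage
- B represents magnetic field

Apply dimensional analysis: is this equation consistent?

No

v (velocity) has dimensions [L T^-1].
d (distance) has dimensions [L].
V (voltage) has dimensions [I^-1 L^2 M T^-3].
B (magnetic field) has dimensions [I^-1 M T^-2].

Left side: [I^-1 L^2 M T^-3]
Right side: [I^-2 L^2 M^2 T^-5]

The two sides have different dimensions, so the equation is NOT dimensionally consistent.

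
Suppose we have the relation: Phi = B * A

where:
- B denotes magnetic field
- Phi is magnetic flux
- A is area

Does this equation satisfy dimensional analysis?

Yes

B (magnetic field) has dimensions [I^-1 M T^-2].
Phi (magnetic flux) has dimensions [I^-1 L^2 M T^-2].
A (area) has dimensions [L^2].

Left side: [I^-1 L^2 M T^-2]
Right side: [I^-1 L^2 M T^-2]

Both sides have the same dimensions, so the equation is dimensionally consistent.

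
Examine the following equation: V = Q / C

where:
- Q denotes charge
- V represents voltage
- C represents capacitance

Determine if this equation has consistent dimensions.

Yes

Q (charge) has dimensions [I T].
V (voltage) has dimensions [I^-1 L^2 M T^-3].
C (capacitance) has dimensions [I^2 L^-2 M^-1 T^4].

Left side: [I^-1 L^2 M T^-3]
Right side: [I^-1 L^2 M T^-3]

Both sides have the same dimensions, so the equation is dimensionally consistent.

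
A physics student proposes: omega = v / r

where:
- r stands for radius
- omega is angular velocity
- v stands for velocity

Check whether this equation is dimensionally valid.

Yes

r (radius) has dimensions [L].
omega (angular velocity) has dimensions [T^-1].
v (velocity) has dimensions [L T^-1].

Left side: [T^-1]
Right side: [T^-1]

Both sides have the same dimensions, so the equation is dimensionally consistent.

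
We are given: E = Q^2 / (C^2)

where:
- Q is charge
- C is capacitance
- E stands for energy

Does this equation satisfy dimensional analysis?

No

Q (charge) has dimensions [I T].
C (capacitance) has dimensions [I^2 L^-2 M^-1 T^4].
E (energy) has dimensions [L^2 M T^-2].

Left side: [L^2 M T^-2]
Right side: [I^-2 L^4 M^2 T^-6]

The two sides have different dimensions, so the equation is NOT dimensionally consistent.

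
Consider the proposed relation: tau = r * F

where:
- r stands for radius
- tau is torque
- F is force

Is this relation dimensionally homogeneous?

Yes

r (radius) has dimensions [L].
tau (torque) has dimensions [L^2 M T^-2].
F (force) has dimensions [L M T^-2].

Left side: [L^2 M T^-2]
Right side: [L^2 M T^-2]

Both sides have the same dimensions, so the equation is dimensionally consistent.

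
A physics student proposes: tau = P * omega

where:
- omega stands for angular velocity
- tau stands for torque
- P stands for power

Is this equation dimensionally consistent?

No

omega (angular velocity) has dimensions [T^-1].
tau (torque) has dimensions [L^2 M T^-2].
P (power) has dimensions [L^2 M T^-3].

Left side: [L^2 M T^-2]
Right side: [L^2 M T^-4]

The two sides have different dimensions, so the equation is NOT dimensionally consistent.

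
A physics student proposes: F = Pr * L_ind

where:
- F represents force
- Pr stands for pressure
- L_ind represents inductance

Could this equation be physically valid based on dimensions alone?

No

F (force) has dimensions [L M T^-2].
Pr (pressure) has dimensions [L^-1 M T^-2].
L_ind (inductance) has dimensions [I^-2 L^2 M T^-2].

Left side: [L M T^-2]
Right side: [I^-2 L M^2 T^-4]

The two sides have different dimensions, so the equation is NOT dimensionally consistent.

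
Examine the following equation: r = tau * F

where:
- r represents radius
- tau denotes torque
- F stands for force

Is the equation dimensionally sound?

No

r (radius) has dimensions [L].
tau (torque) has dimensions [L^2 M T^-2].
F (force) has dimensions [L M T^-2].

Left side: [L]
Right side: [L^3 M^2 T^-4]

The two sides have different dimensions, so the equation is NOT dimensionally consistent.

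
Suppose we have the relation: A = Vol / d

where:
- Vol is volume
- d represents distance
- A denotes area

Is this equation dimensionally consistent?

Yes

Vol (volume) has dimensions [L^3].
d (distance) has dimensions [L].
A (area) has dimensions [L^2].

Left side: [L^2]
Right side: [L^2]

Both sides have the same dimensions, so the equation is dimensionally consistent.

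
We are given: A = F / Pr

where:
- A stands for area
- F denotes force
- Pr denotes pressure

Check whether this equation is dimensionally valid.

Yes

A (area) has dimensions [L^2].
F (force) has dimensions [L M T^-2].
Pr (pressure) has dimensions [L^-1 M T^-2].

Left side: [L^2]
Right side: [L^2]

Both sides have the same dimensions, so the equation is dimensionally consistent.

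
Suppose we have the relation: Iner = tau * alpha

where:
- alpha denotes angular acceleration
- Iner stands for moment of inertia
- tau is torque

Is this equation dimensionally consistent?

No

alpha (angular acceleration) has dimensions [T^-2].
Iner (moment of inertia) has dimensions [L^2 M].
tau (torque) has dimensions [L^2 M T^-2].

Left side: [L^2 M]
Right side: [L^2 M T^-4]

The two sides have different dimensions, so the equation is NOT dimensionally consistent.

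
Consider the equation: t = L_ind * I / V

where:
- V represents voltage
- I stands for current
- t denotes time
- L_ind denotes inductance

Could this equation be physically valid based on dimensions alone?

Yes

V (voltage) has dimensions [I^-1 L^2 M T^-3].
I (current) has dimensions [I].
t (time) has dimensions [T].
L_ind (inductance) has dimensions [I^-2 L^2 M T^-2].

Left side: [T]
Right side: [T]

Both sides have the same dimensions, so the equation is dimensionally consistent.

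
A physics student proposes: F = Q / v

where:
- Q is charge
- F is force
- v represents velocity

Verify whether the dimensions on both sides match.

No

Q (charge) has dimensions [I T].
F (force) has dimensions [L M T^-2].
v (velocity) has dimensions [L T^-1].

Left side: [L M T^-2]
Right side: [I L^-1 T^2]

The two sides have different dimensions, so the equation is NOT dimensionally consistent.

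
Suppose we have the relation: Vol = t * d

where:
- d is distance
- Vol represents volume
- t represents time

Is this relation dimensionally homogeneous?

No

d (distance) has dimensions [L].
Vol (volume) has dimensions [L^3].
t (time) has dimensions [T].

Left side: [L^3]
Right side: [L T]

The two sides have different dimensions, so the equation is NOT dimensionally consistent.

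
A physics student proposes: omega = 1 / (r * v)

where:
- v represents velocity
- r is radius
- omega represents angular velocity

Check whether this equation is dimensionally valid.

No

v (velocity) has dimensions [L T^-1].
r (radius) has dimensions [L].
omega (angular velocity) has dimensions [T^-1].

Left side: [T^-1]
Right side: [L^-2 T]

The two sides have different dimensions, so the equation is NOT dimensionally consistent.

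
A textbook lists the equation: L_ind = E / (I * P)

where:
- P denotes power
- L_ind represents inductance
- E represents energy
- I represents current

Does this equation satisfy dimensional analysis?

No

P (power) has dimensions [L^2 M T^-3].
L_ind (inductance) has dimensions [I^-2 L^2 M T^-2].
E (energy) has dimensions [L^2 M T^-2].
I (current) has dimensions [I].

Left side: [I^-2 L^2 M T^-2]
Right side: [I^-1 T]

The two sides have different dimensions, so the equation is NOT dimensionally consistent.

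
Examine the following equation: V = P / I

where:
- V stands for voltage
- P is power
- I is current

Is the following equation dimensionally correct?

Yes

V (voltage) has dimensions [I^-1 L^2 M T^-3].
P (power) has dimensions [L^2 M T^-3].
I (current) has dimensions [I].

Left side: [I^-1 L^2 M T^-3]
Right side: [I^-1 L^2 M T^-3]

Both sides have the same dimensions, so the equation is dimensionally consistent.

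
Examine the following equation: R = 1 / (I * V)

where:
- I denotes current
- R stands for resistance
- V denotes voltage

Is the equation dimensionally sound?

No

I (current) has dimensions [I].
R (resistance) has dimensions [I^-2 L^2 M T^-3].
V (voltage) has dimensions [I^-1 L^2 M T^-3].

Left side: [I^-2 L^2 M T^-3]
Right side: [L^-2 M^-1 T^3]

The two sides have different dimensions, so the equation is NOT dimensionally consistent.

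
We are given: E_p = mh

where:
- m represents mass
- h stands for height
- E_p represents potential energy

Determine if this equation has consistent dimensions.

No

m (mass) has dimensions [M].
h (height) has dimensions [L].
E_p (potential energy) has dimensions [L^2 M T^-2].

Left side: [L^2 M T^-2]
Right side: [L M]

The two sides have different dimensions, so the equation is NOT dimensionally consistent.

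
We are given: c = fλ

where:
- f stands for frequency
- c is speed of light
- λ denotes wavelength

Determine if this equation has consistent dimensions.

Yes

f (frequency) has dimensions [T^-1].
c (speed of light) has dimensions [L T^-1].
λ (wavelength) has dimensions [L].

Left side: [L T^-1]
Right side: [L T^-1]

Both sides have the same dimensions, so the equation is dimensionally consistent.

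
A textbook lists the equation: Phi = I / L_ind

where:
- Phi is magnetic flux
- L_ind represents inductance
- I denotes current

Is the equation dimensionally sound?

No

Phi (magnetic flux) has dimensions [I^-1 L^2 M T^-2].
L_ind (inductance) has dimensions [I^-2 L^2 M T^-2].
I (current) has dimensions [I].

Left side: [I^-1 L^2 M T^-2]
Right side: [I^3 L^-2 M^-1 T^2]

The two sides have different dimensions, so the equation is NOT dimensionally consistent.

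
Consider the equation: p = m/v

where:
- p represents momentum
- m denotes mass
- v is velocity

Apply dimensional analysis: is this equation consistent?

No

p (momentum) has dimensions [L M T^-1].
m (mass) has dimensions [M].
v (velocity) has dimensions [L T^-1].

Left side: [L M T^-1]
Right side: [L^-1 M T]

The two sides have different dimensions, so the equation is NOT dimensionally consistent.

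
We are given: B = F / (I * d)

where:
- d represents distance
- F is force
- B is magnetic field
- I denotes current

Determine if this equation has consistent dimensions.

Yes

d (distance) has dimensions [L].
F (force) has dimensions [L M T^-2].
B (magnetic field) has dimensions [I^-1 M T^-2].
I (current) has dimensions [I].

Left side: [I^-1 M T^-2]
Right side: [I^-1 M T^-2]

Both sides have the same dimensions, so the equation is dimensionally consistent.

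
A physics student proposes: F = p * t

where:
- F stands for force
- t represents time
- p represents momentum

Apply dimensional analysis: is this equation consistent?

No

F (force) has dimensions [L M T^-2].
t (time) has dimensions [T].
p (momentum) has dimensions [L M T^-1].

Left side: [L M T^-2]
Right side: [L M]

The two sides have different dimensions, so the equation is NOT dimensionally consistent.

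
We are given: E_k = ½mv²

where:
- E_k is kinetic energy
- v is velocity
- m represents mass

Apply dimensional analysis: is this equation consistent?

Yes

E_k (kinetic energy) has dimensions [L^2 M T^-2].
v (velocity) has dimensions [L T^-1].
m (mass) has dimensions [M].

Left side: [L^2 M T^-2]
Right side: [L^2 M T^-2]

Both sides have the same dimensions, so the equation is dimensionally consistent.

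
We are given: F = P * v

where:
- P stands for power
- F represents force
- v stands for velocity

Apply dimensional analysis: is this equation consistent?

No

P (power) has dimensions [L^2 M T^-3].
F (force) has dimensions [L M T^-2].
v (velocity) has dimensions [L T^-1].

Left side: [L M T^-2]
Right side: [L^3 M T^-4]

The two sides have different dimensions, so the equation is NOT dimensionally consistent.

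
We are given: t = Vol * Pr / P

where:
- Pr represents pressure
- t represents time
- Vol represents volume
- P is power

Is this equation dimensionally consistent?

Yes

Pr (pressure) has dimensions [L^-1 M T^-2].
t (time) has dimensions [T].
Vol (volume) has dimensions [L^3].
P (power) has dimensions [L^2 M T^-3].

Left side: [T]
Right side: [T]

Both sides have the same dimensions, so the equation is dimensionally consistent.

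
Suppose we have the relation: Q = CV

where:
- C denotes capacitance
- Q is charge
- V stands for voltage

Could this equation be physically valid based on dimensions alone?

Yes

C (capacitance) has dimensions [I^2 L^-2 M^-1 T^4].
Q (charge) has dimensions [I T].
V (voltage) has dimensions [I^-1 L^2 M T^-3].

Left side: [I T]
Right side: [I T]

Both sides have the same dimensions, so the equation is dimensionally consistent.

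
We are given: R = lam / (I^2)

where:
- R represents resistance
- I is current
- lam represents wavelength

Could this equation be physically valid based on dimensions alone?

No

R (resistance) has dimensions [I^-2 L^2 M T^-3].
I (current) has dimensions [I].
lam (wavelength) has dimensions [L].

Left side: [I^-2 L^2 M T^-3]
Right side: [I^-2 L]

The two sides have different dimensions, so the equation is NOT dimensionally consistent.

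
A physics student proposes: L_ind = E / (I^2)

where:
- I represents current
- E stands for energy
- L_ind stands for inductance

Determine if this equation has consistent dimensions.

Yes

I (current) has dimensions [I].
E (energy) has dimensions [L^2 M T^-2].
L_ind (inductance) has dimensions [I^-2 L^2 M T^-2].

Left side: [I^-2 L^2 M T^-2]
Right side: [I^-2 L^2 M T^-2]

Both sides have the same dimensions, so the equation is dimensionally consistent.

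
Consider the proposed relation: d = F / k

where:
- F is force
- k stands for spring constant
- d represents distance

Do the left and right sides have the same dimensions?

Yes

F (force) has dimensions [L M T^-2].
k (spring constant) has dimensions [M T^-2].
d (distance) has dimensions [L].

Left side: [L]
Right side: [L]

Both sides have the same dimensions, so the equation is dimensionally consistent.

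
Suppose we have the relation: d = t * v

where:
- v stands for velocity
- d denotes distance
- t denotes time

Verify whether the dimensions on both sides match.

Yes

v (velocity) has dimensions [L T^-1].
d (distance) has dimensions [L].
t (time) has dimensions [T].

Left side: [L]
Right side: [L]

Both sides have the same dimensions, so the equation is dimensionally consistent.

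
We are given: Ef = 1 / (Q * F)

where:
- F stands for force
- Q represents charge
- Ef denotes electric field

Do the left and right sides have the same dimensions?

No

F (force) has dimensions [L M T^-2].
Q (charge) has dimensions [I T].
Ef (electric field) has dimensions [I^-1 L M T^-3].

Left side: [I^-1 L M T^-3]
Right side: [I^-1 L^-1 M^-1 T]

The two sides have different dimensions, so the equation is NOT dimensionally consistent.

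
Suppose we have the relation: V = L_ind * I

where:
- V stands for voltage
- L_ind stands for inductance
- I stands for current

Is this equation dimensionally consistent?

No

V (voltage) has dimensions [I^-1 L^2 M T^-3].
L_ind (inductance) has dimensions [I^-2 L^2 M T^-2].
I (current) has dimensions [I].

Left side: [I^-1 L^2 M T^-3]
Right side: [I^-1 L^2 M T^-2]

The two sides have different dimensions, so the equation is NOT dimensionally consistent.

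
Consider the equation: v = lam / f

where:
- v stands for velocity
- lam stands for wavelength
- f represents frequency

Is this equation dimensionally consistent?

No

v (velocity) has dimensions [L T^-1].
lam (wavelength) has dimensions [L].
f (frequency) has dimensions [T^-1].

Left side: [L T^-1]
Right side: [L T]

The two sides have different dimensions, so the equation is NOT dimensionally consistent.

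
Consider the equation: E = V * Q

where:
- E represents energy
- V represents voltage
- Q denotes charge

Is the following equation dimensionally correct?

Yes

E (energy) has dimensions [L^2 M T^-2].
V (voltage) has dimensions [I^-1 L^2 M T^-3].
Q (charge) has dimensions [I T].

Left side: [L^2 M T^-2]
Right side: [L^2 M T^-2]

Both sides have the same dimensions, so the equation is dimensionally consistent.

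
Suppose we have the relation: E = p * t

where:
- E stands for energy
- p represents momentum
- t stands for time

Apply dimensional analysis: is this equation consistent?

No

E (energy) has dimensions [L^2 M T^-2].
p (momentum) has dimensions [L M T^-1].
t (time) has dimensions [T].

Left side: [L^2 M T^-2]
Right side: [L M]

The two sides have different dimensions, so the equation is NOT dimensionally consistent.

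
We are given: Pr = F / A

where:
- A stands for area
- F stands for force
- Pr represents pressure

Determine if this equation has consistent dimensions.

Yes

A (area) has dimensions [L^2].
F (force) has dimensions [L M T^-2].
Pr (pressure) has dimensions [L^-1 M T^-2].

Left side: [L^-1 M T^-2]
Right side: [L^-1 M T^-2]

Both sides have the same dimensions, so the equation is dimensionally consistent.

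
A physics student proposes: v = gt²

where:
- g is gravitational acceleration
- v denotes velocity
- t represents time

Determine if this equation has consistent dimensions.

No

g (gravitational acceleration) has dimensions [L T^-2].
v (velocity) has dimensions [L T^-1].
t (time) has dimensions [T].

Left side: [L T^-1]
Right side: [L]

The two sides have different dimensions, so the equation is NOT dimensionally consistent.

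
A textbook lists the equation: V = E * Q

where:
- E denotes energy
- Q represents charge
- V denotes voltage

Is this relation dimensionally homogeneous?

No

E (energy) has dimensions [L^2 M T^-2].
Q (charge) has dimensions [I T].
V (voltage) has dimensions [I^-1 L^2 M T^-3].

Left side: [I^-1 L^2 M T^-3]
Right side: [I L^2 M T^-1]

The two sides have different dimensions, so the equation is NOT dimensionally consistent.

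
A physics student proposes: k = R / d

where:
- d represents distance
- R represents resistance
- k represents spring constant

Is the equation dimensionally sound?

No

d (distance) has dimensions [L].
R (resistance) has dimensions [I^-2 L^2 M T^-3].
k (spring constant) has dimensions [M T^-2].

Left side: [M T^-2]
Right side: [I^-2 L M T^-3]

The two sides have different dimensions, so the equation is NOT dimensionally consistent.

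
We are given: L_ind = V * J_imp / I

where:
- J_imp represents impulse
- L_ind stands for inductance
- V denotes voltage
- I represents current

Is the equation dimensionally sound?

No

J_imp (impulse) has dimensions [L M T^-1].
L_ind (inductance) has dimensions [I^-2 L^2 M T^-2].
V (voltage) has dimensions [I^-1 L^2 M T^-3].
I (current) has dimensions [I].

Left side: [I^-2 L^2 M T^-2]
Right side: [I^-2 L^3 M^2 T^-4]

The two sides have different dimensions, so the equation is NOT dimensionally consistent.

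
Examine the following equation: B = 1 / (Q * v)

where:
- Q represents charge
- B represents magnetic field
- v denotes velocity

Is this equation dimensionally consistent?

No

Q (charge) has dimensions [I T].
B (magnetic field) has dimensions [I^-1 M T^-2].
v (velocity) has dimensions [L T^-1].

Left side: [I^-1 M T^-2]
Right side: [I^-1 L^-1]

The two sides have different dimensions, so the equation is NOT dimensionally consistent.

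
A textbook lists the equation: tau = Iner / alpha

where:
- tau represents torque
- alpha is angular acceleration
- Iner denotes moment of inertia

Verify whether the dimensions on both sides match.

No

tau (torque) has dimensions [L^2 M T^-2].
alpha (angular acceleration) has dimensions [T^-2].
Iner (moment of inertia) has dimensions [L^2 M].

Left side: [L^2 M T^-2]
Right side: [L^2 M T^2]

The two sides have different dimensions, so the equation is NOT dimensionally consistent.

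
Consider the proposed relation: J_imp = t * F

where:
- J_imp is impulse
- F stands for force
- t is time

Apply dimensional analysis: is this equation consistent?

Yes

J_imp (impulse) has dimensions [L M T^-1].
F (force) has dimensions [L M T^-2].
t (time) has dimensions [T].

Left side: [L M T^-1]
Right side: [L M T^-1]

Both sides have the same dimensions, so the equation is dimensionally consistent.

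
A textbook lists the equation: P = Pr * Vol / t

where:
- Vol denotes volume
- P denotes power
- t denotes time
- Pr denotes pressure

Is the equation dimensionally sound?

Yes

Vol (volume) has dimensions [L^3].
P (power) has dimensions [L^2 M T^-3].
t (time) has dimensions [T].
Pr (pressure) has dimensions [L^-1 M T^-2].

Left side: [L^2 M T^-3]
Right side: [L^2 M T^-3]

Both sides have the same dimensions, so the equation is dimensionally consistent.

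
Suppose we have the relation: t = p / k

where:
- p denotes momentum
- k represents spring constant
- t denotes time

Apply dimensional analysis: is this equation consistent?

No

p (momentum) has dimensions [L M T^-1].
k (spring constant) has dimensions [M T^-2].
t (time) has dimensions [T].

Left side: [T]
Right side: [L T]

The two sides have different dimensions, so the equation is NOT dimensionally consistent.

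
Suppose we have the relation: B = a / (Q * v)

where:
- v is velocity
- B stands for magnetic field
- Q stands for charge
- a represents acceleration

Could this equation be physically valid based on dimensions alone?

No

v (velocity) has dimensions [L T^-1].
B (magnetic field) has dimensions [I^-1 M T^-2].
Q (charge) has dimensions [I T].
a (acceleration) has dimensions [L T^-2].

Left side: [I^-1 M T^-2]
Right side: [I^-1 T^-2]

The two sides have different dimensions, so the equation is NOT dimensionally consistent.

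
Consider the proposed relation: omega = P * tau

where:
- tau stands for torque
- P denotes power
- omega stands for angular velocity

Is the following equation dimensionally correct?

No

tau (torque) has dimensions [L^2 M T^-2].
P (power) has dimensions [L^2 M T^-3].
omega (angular velocity) has dimensions [T^-1].

Left side: [T^-1]
Right side: [L^4 M^2 T^-5]

The two sides have different dimensions, so the equation is NOT dimensionally consistent.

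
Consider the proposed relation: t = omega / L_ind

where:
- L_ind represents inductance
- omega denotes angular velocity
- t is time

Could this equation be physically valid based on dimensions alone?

No

L_ind (inductance) has dimensions [I^-2 L^2 M T^-2].
omega (angular velocity) has dimensions [T^-1].
t (time) has dimensions [T].

Left side: [T]
Right side: [I^2 L^-2 M^-1 T]

The two sides have different dimensions, so the equation is NOT dimensionally consistent.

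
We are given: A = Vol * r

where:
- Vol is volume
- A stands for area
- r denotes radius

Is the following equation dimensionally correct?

No

Vol (volume) has dimensions [L^3].
A (area) has dimensions [L^2].
r (radius) has dimensions [L].

Left side: [L^2]
Right side: [L^4]

The two sides have different dimensions, so the equation is NOT dimensionally consistent.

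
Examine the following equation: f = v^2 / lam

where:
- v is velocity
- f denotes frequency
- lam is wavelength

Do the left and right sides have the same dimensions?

No

v (velocity) has dimensions [L T^-1].
f (frequency) has dimensions [T^-1].
lam (wavelength) has dimensions [L].

Left side: [T^-1]
Right side: [L T^-2]

The two sides have different dimensions, so the equation is NOT dimensionally consistent.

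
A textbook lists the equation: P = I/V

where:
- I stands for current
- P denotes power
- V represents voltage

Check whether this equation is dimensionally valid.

No

I (current) has dimensions [I].
P (power) has dimensions [L^2 M T^-3].
V (voltage) has dimensions [I^-1 L^2 M T^-3].

Left side: [L^2 M T^-3]
Right side: [I^2 L^-2 M^-1 T^3]

The two sides have different dimensions, so the equation is NOT dimensionally consistent.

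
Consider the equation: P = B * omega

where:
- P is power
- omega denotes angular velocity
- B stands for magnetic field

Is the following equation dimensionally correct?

No

P (power) has dimensions [L^2 M T^-3].
omega (angular velocity) has dimensions [T^-1].
B (magnetic field) has dimensions [I^-1 M T^-2].

Left side: [L^2 M T^-3]
Right side: [I^-1 M T^-3]

The two sides have different dimensions, so the equation is NOT dimensionally consistent.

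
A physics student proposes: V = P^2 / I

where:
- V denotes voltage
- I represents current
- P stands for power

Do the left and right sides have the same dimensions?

No

V (voltage) has dimensions [I^-1 L^2 M T^-3].
I (current) has dimensions [I].
P (power) has dimensions [L^2 M T^-3].

Left side: [I^-1 L^2 M T^-3]
Right side: [I^-1 L^4 M^2 T^-6]

The two sides have different dimensions, so the equation is NOT dimensionally consistent.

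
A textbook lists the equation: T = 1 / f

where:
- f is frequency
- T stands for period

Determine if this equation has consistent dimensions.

Yes

f (frequency) has dimensions [T^-1].
T (period) has dimensions [T].

Left side: [T]
Right side: [T]

Both sides have the same dimensions, so the equation is dimensionally consistent.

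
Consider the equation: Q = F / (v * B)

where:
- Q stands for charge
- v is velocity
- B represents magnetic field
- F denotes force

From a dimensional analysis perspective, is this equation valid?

Yes

Q (charge) has dimensions [I T].
v (velocity) has dimensions [L T^-1].
B (magnetic field) has dimensions [I^-1 M T^-2].
F (force) has dimensions [L M T^-2].

Left side: [I T]
Right side: [I T]

Both sides have the same dimensions, so the equation is dimensionally consistent.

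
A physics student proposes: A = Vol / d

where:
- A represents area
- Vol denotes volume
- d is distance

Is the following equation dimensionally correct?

Yes

A (area) has dimensions [L^2].
Vol (volume) has dimensions [L^3].
d (distance) has dimensions [L].

Left side: [L^2]
Right side: [L^2]

Both sides have the same dimensions, so the equation is dimensionally consistent.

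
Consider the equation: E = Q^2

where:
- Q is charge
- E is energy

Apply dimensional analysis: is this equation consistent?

No

Q (charge) has dimensions [I T].
E (energy) has dimensions [L^2 M T^-2].

Left side: [L^2 M T^-2]
Right side: [I^2 T^2]

The two sides have different dimensions, so the equation is NOT dimensionally consistent.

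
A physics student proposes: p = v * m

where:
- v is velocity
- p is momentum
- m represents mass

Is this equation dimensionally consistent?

Yes

v (velocity) has dimensions [L T^-1].
p (momentum) has dimensions [L M T^-1].
m (mass) has dimensions [M].

Left side: [L M T^-1]
Right side: [L M T^-1]

Both sides have the same dimensions, so the equation is dimensionally consistent.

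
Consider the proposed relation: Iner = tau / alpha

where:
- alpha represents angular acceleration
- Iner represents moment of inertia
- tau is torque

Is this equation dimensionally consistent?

Yes

alpha (angular acceleration) has dimensions [T^-2].
Iner (moment of inertia) has dimensions [L^2 M].
tau (torque) has dimensions [L^2 M T^-2].

Left side: [L^2 M]
Right side: [L^2 M]

Both sides have the same dimensions, so the equation is dimensionally consistent.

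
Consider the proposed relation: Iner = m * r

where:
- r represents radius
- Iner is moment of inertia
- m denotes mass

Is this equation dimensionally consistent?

No

r (radius) has dimensions [L].
Iner (moment of inertia) has dimensions [L^2 M].
m (mass) has dimensions [M].

Left side: [L^2 M]
Right side: [L M]

The two sides have different dimensions, so the equation is NOT dimensionally consistent.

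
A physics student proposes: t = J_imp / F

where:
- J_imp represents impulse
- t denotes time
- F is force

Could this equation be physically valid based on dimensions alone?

Yes

J_imp (impulse) has dimensions [L M T^-1].
t (time) has dimensions [T].
F (force) has dimensions [L M T^-2].

Left side: [T]
Right side: [T]

Both sides have the same dimensions, so the equation is dimensionally consistent.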